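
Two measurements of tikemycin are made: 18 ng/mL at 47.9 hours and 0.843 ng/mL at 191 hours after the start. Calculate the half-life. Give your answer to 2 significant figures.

32 hours

Over Δt = 191 − 47.9 = 143.1 hours, the level fell by a factor of 18/0.843 ≈ 21.352.
n = log₂(21.352) ≈ 4.4163 half-lives, so t½ = 143.1/4.4163 ≈ 32.403 hours.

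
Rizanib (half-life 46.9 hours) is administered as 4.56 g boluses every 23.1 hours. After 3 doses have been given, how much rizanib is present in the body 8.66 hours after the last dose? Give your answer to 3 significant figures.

8.89 g

The 3 doses were given 54.86, 31.76, 8.66 hours ago.
Total = 4.56·(1/2)^(54.86/46.9) + 4.56·(1/2)^(31.76/46.9) + 4.56·(1/2)^(8.66/46.9)
      = 2.027 + 2.8518 + 4.0122 ≈ 8.8909 g.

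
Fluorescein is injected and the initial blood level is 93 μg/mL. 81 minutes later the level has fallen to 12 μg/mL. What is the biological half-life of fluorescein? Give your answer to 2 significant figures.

A/A₀ = 12/93 ≈ 0.12903.
n = log₂(7.75) ≈ 2.9542 half-lives elapsed in 81 minutes.
t½ = 81/2.9542 ≈ 27.419 minutes.

27 minutes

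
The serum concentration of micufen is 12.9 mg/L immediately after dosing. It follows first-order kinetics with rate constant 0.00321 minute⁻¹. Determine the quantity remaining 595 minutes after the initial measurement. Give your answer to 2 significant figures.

1.9 mg/L

t½ = ln 2 / λ = 0.69315 / 0.00321 ≈ 215.93 minutes.
Number of half-lives: n = 595/215.93 ≈ 2.7555.
Remaining = 12.9 × (1/2)^2.7555 = 12.9 × 0.14809 ≈ 1.9103 mg/L.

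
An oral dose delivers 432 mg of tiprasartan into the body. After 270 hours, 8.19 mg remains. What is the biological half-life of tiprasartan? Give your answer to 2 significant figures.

47 hours

A/A₀ = 8.19/432 ≈ 0.018958.
n = log₂(52.747) ≈ 5.721 half-lives elapsed in 270 hours.
t½ = 270/5.721 ≈ 47.194 hours.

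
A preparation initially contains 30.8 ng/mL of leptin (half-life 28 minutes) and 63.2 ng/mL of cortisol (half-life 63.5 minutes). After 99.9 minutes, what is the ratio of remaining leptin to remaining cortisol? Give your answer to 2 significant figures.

0.12

leptin: 30.8 × (1/2)^(99.9/28) = 30.8 × (1/2)^3.5679 ≈ 2.5973 ng/mL.
cortisol: 63.2 × (1/2)^(99.9/63.5) = 63.2 × (1/2)^1.5732 ≈ 21.239 ng/mL.
Ratio ≈ 2.5973 / 21.239 ≈ 0.12229.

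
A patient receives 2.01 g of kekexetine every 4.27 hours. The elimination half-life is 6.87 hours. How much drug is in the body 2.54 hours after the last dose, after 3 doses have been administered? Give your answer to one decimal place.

3.2 g

The 3 doses were given 11.08, 6.81, 2.54 hours ago.
Total = 2.01·(1/2)^(11.08/6.87) + 2.01·(1/2)^(6.81/6.87) + 2.01·(1/2)^(2.54/6.87)
      = 0.65719 + 1.0111 + 1.5556 ≈ 3.2239 g.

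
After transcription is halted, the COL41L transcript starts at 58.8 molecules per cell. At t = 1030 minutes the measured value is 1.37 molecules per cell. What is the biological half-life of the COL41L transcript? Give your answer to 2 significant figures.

A/A₀ = 1.37/58.8 ≈ 0.023299.
n = log₂(42.92) ≈ 5.4236 half-lives elapsed in 1030 minutes.
t½ = 1030/5.4236 ≈ 189.91 minutes.

190 minutes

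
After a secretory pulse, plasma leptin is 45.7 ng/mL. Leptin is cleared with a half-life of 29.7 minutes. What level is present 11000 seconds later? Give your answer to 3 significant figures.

0.633 ng/mL

Convert the elapsed time: 11000 seconds = 183.333 minutes.
Number of half-lives: n = 183.333/29.7 ≈ 6.1728.
Remaining = 45.7 × (1/2)^6.1728 = 45.7 × 0.013861 ≈ 0.63344 ng/mL.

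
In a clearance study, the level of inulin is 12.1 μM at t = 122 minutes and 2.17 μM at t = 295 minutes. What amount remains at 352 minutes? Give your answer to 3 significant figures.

1.23 μM

Over Δt = 295 − 122 = 173 minutes, the level fell by a factor of 12.1/2.17 ≈ 5.576.
n = log₂(5.576) ≈ 2.4792 half-lives, so t½ = 173/2.4792 ≈ 69.779 minutes.
From t = 295 to t = 352: 2.17 × (1/2)^((352−295)/69.779) ≈ 1.2319 μM.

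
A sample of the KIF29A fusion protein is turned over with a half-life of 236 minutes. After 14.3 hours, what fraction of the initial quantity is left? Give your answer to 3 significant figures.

14.3 hours = 858 minutes.
n = 858/236 ≈ 3.6356 half-lives.
Fraction remaining = (1/2)^3.6356 ≈ 0.08046.

0.0805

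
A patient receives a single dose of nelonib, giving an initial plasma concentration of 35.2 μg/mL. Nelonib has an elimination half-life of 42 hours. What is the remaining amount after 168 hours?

2.2 μg/mL

Elapsed time is 4 half-lives (168/42).
Each half-life halves the amount: 35.2 × (1/2)^4 = 35.2/16 = 2.2 μg/mL.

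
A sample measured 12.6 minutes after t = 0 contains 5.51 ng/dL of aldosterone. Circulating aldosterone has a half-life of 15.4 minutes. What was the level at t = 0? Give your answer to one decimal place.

9.7 ng/dL

Number of half-lives elapsed: n = 12.6/15.4 ≈ 0.81818.
A₀ = A × 2^n = 5.51 × 2^0.81818 = 5.51 × 1.7632 ≈ 9.7151 ng/dL.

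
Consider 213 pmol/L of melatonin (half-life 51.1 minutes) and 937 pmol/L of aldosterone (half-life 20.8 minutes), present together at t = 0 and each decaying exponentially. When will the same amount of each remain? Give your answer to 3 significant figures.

Set 213·(1/2)^(t/51.1) = 937·(1/2)^(t/20.8).
Taking log₂: log₂(213/937) = t·(1/51.1 − 1/20.8).
log₂(0.22732) = -2.1372; 1/51.1 − 1/20.8 = -0.028507.
t = -2.1372 / -0.028507 ≈ 74.97 minutes.

75.0 minutes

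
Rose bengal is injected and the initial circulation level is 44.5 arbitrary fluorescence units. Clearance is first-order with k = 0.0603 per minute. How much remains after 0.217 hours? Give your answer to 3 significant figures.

t½ = ln 2 / k = 0.69315 / 0.0603 ≈ 11.495 minutes.
Convert the elapsed time: 0.217 hours = 13.02 minutes.
Number of half-lives: n = 13.02/11.495 ≈ 1.1327.
Remaining = 44.5 × (1/2)^1.1327 = 44.5 × 0.45607 ≈ 20.295 arbitrary fluorescence units.

20.3 arbitrary fluorescence units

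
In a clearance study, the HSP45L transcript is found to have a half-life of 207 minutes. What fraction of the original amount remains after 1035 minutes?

0.03125

n = 1035/207 ≈ 5 half-lives.
Fraction remaining = (1/2)^5 ≈ 0.03125.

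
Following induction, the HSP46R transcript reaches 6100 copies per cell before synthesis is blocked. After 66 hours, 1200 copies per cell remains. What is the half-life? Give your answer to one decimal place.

A/A₀ = 1200/6100 ≈ 0.19672.
n = log₂(5.0833) ≈ 2.3458 half-lives elapsed in 66 hours.
t½ = 66/2.3458 ≈ 28.136 hours.

28.1 hours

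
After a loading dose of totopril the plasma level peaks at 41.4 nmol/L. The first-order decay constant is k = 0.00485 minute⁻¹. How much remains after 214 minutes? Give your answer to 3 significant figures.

t½ = ln 2 / k = 0.69315 / 0.00485 ≈ 142.92 minutes.
Number of half-lives: n = 214/142.92 ≈ 1.4974.
Remaining = 41.4 × (1/2)^1.4974 = 41.4 × 0.3542 ≈ 14.664 nmol/L.

14.7 nmol/L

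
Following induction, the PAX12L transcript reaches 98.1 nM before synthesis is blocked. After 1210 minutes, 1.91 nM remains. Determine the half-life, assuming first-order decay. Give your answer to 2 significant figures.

210 minutes

A/A₀ = 1.91/98.1 ≈ 0.01947.
n = log₂(51.361) ≈ 5.6826 half-lives elapsed in 1210 minutes.
t½ = 1210/5.6826 ≈ 212.93 minutes.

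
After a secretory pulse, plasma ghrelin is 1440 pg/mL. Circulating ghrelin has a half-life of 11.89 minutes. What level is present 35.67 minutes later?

Elapsed time is 3 half-lives (35.67/11.89).
Each half-life halves the amount: 1440 × (1/2)^3 = 1440/8 = 180 pg/mL.

180 pg/mL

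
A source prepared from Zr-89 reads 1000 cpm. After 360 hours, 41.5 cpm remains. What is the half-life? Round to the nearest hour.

A/A₀ = 41.5/1000 ≈ 0.0415.
n = log₂(24.096) ≈ 4.5907 half-lives elapsed in 360 hours.
t½ = 360/4.5907 ≈ 78.419 hours.

78 hours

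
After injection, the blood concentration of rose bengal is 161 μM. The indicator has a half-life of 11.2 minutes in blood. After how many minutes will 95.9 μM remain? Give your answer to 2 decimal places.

Fraction remaining = 95.9/161 ≈ 0.59565.
n = log₂(161/95.9) = ln(1.6788)/ln 2 ≈ 0.74746 half-lives.
t = n × t½ = 0.74746 × 11.2 ≈ 8.3715 minutes.

8.37 minutes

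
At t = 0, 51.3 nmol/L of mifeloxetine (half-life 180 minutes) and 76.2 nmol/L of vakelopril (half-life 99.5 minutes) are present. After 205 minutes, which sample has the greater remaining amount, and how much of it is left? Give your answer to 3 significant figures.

mifeloxetine, 23.3 nmol/L

mifeloxetine: 51.3 × (1/2)^1.1389 ≈ 23.296 nmol/L.
vakelopril: 76.2 × (1/2)^2.0603 ≈ 18.27 nmol/L.
Mifeloxetine has more remaining, at ≈ 23.296 nmol/L.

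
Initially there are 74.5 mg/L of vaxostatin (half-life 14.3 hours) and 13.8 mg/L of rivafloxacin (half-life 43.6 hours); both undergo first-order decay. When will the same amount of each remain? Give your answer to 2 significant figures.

52 hours

Set 74.5·(1/2)^(t/14.3) = 13.8·(1/2)^(t/43.6).
Taking log₂: log₂(74.5/13.8) = t·(1/14.3 − 1/43.6).
log₂(5.3986) = 2.4326; 1/14.3 − 1/43.6 = 0.046994.
t = 2.4326 / 0.046994 ≈ 51.763 hours.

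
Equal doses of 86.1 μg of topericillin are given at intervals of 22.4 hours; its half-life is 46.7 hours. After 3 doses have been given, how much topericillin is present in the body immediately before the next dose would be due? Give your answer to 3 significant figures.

The 3 doses were given 67.2, 44.8, 22.4 hours ago.
Total = 86.1·(1/2)^(67.2/46.7) + 86.1·(1/2)^(44.8/46.7) + 86.1·(1/2)^(22.4/46.7)
      = 31.756 + 44.281 + 61.746 ≈ 137.78 μg.

138 μg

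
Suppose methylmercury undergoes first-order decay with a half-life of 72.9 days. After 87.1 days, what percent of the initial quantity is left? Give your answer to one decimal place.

43.7%

n = 87.1/72.9 ≈ 1.1948 half-lives.
Fraction remaining = (1/2)^1.1948 ≈ 0.43685, i.e. 43.685%.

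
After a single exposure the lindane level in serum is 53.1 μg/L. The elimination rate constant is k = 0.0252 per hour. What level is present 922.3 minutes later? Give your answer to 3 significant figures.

36.0 μg/L

t½ = ln 2 / k = 0.69315 / 0.0252 ≈ 27.506 hours.
Convert the elapsed time: 922.3 minutes = 15.3717 hours.
Number of half-lives: n = 15.3717/27.506 ≈ 0.55885.
Remaining = 53.1 × (1/2)^0.55885 = 53.1 × 0.67884 ≈ 36.047 μg/L.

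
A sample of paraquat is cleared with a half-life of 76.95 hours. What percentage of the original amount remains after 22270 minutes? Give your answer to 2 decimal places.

3.53%

22270 minutes = 371.167 hours.
n = 371.167/76.95 ≈ 4.8235 half-lives.
Fraction remaining = (1/2)^4.8235 ≈ 0.035317, i.e. 3.5317%.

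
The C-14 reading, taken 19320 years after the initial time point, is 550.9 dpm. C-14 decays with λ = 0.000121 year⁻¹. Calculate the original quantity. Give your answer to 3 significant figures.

5710 dpm

t½ = ln 2 / λ = 0.69315 / 0.000121 ≈ 5728.5 years.
Number of half-lives elapsed: n = 19320/5728.5 ≈ 3.3726.
A₀ = A × 2^n = 550.9 × 2^3.3726 = 550.9 × 10.358 ≈ 5706 dpm.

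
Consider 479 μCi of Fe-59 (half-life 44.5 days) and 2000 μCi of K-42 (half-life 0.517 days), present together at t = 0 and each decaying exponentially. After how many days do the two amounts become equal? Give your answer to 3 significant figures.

1.08 days

Set 479·(1/2)^(t/44.5) = 2000·(1/2)^(t/0.517).
Taking log₂: log₂(479/2000) = t·(1/44.5 − 1/0.517).
log₂(0.2395) = -2.0619; 1/44.5 − 1/0.517 = -1.9118.
t = -2.0619 / -1.9118 ≈ 1.0785 days.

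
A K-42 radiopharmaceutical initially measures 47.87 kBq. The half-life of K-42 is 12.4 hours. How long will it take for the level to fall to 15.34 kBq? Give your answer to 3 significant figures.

Fraction remaining = 15.34/47.87 ≈ 0.32045.
n = log₂(47.87/15.34) = ln(3.1206)/ln 2 ≈ 1.6418 half-lives.
t = n × t½ = 1.6418 × 12.4 ≈ 20.359 hours.

20.4 hours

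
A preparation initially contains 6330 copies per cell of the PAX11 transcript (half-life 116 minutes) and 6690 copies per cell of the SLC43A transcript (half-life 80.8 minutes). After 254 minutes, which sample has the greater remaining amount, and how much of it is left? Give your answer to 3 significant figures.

PAX11 transcript: 6330 × (1/2)^2.1897 ≈ 1387.6 copies per cell.
SLC43A transcript: 6690 × (1/2)^3.1436 ≈ 757.04 copies per cell.
PAX11 transcript has more remaining, at ≈ 1387.6 copies per cell.

PAX11 transcript, 1390 copies per cell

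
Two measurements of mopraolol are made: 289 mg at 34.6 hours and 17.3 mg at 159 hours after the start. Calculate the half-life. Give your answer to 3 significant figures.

Over Δt = 159 − 34.6 = 124.4 hours, the level fell by a factor of 289/17.3 ≈ 16.705.
n = log₂(16.705) ≈ 4.0622 half-lives, so t½ = 124.4/4.0622 ≈ 30.624 hours.

30.6 hours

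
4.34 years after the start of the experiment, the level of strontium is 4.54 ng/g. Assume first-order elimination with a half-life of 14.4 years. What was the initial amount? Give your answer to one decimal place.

Number of half-lives elapsed: n = 4.34/14.4 ≈ 0.30139.
A₀ = A × 2^n = 4.54 × 2^0.30139 = 4.54 × 1.2323 ≈ 5.5948 ng/g.

5.6 ng/g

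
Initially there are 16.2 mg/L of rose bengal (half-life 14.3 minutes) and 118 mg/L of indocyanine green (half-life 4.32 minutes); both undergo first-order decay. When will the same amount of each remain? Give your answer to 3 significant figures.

17.7 minutes

Set 16.2·(1/2)^(t/14.3) = 118·(1/2)^(t/4.32).
Taking log₂: log₂(16.2/118) = t·(1/14.3 − 1/4.32).
log₂(0.13729) = -2.8647; 1/14.3 − 1/4.32 = -0.16155.
t = -2.8647 / -0.16155 ≈ 17.733 minutes.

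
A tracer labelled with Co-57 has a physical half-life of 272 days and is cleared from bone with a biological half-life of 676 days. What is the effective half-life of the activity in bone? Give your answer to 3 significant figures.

194 days

1/t_eff = 1/t_phys + 1/t_biol = 1/272 + 1/676 = 0.0051558 per day.
t_eff = 272 × 676 / (272 + 676) ≈ 193.96 days.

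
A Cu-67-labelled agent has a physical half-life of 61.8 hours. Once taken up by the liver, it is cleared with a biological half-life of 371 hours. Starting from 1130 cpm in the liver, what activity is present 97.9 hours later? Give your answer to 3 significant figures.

314 cpm

1/t_eff = 1/t_phys + 1/t_biol = 1/61.8 + 1/371 = 0.018877 per hour.
t_eff = 61.8 × 371 / (61.8 + 371) ≈ 52.976 hours.
Remaining = 1130 × (1/2)^(97.9/52.976) = 1130 × (1/2)^1.848 ≈ 313.88 cpm.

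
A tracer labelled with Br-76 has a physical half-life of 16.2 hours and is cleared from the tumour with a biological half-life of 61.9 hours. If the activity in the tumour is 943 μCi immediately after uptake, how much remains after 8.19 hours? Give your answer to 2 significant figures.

1/t_eff = 1/t_phys + 1/t_biol = 1/16.2 + 1/61.9 = 0.077883 per hour.
t_eff = 16.2 × 61.9 / (16.2 + 61.9) ≈ 12.84 hours.
Remaining = 943 × (1/2)^(8.19/12.84) = 943 × (1/2)^0.63787 ≈ 606.03 μCi.

610 μCi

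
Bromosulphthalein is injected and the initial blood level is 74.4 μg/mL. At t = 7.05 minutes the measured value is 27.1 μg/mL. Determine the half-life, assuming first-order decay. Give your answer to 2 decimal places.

4.84 minutes

A/A₀ = 27.1/74.4 ≈ 0.36425.
n = log₂(2.7454) ≈ 1.457 half-lives elapsed in 7.05 minutes.
t½ = 7.05/1.457 ≈ 4.8387 minutes.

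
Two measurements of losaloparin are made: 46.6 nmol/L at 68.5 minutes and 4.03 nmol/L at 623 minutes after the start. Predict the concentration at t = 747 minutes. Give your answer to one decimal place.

Over Δt = 623 − 68.5 = 554.5 minutes, the level fell by a factor of 46.6/4.03 ≈ 11.563.
n = log₂(11.563) ≈ 3.5315 half-lives, so t½ = 554.5/3.5315 ≈ 157.02 minutes.
From t = 623 to t = 747: 4.03 × (1/2)^((747−623)/157.02) ≈ 2.3312 nmol/L.

2.3 nmol/L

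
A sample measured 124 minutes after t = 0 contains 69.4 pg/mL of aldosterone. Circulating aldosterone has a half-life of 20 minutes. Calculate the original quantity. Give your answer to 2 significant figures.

5100 pg/mL

Number of half-lives elapsed: n = 124/20 ≈ 6.2.
A₀ = A × 2^n = 69.4 × 2^6.2 = 69.4 × 73.517 ≈ 5102.1 pg/mL.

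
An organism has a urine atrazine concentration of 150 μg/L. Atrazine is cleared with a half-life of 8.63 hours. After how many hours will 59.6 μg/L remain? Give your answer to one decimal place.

Fraction remaining = 59.6/150 ≈ 0.39733.
n = log₂(150/59.6) = ln(2.5168)/ln 2 ≈ 1.3316 half-lives.
t = n × t½ = 1.3316 × 8.63 ≈ 11.492 hours.

11.5 hours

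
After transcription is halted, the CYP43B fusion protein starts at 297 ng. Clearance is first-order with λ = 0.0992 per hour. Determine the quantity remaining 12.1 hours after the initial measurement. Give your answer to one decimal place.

t½ = ln 2 / λ = 0.69315 / 0.0992 ≈ 6.9874 hours.
Number of half-lives: n = 12.1/6.9874 ≈ 1.7317.
Remaining = 297 × (1/2)^1.7317 = 297 × 0.3011 ≈ 89.426 ng.

89.4 ng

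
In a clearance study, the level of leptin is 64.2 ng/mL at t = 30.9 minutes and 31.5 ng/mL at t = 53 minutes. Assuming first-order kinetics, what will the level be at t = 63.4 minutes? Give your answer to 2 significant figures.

Over Δt = 53 − 30.9 = 22.1 minutes, the level fell by a factor of 64.2/31.5 ≈ 2.0381.
n = log₂(2.0381) ≈ 1.0272 half-lives, so t½ = 22.1/1.0272 ≈ 21.514 minutes.
From t = 53 to t = 63.4: 31.5 × (1/2)^((63.4−53)/21.514) ≈ 22.532 ng/mL.

23 ng/mL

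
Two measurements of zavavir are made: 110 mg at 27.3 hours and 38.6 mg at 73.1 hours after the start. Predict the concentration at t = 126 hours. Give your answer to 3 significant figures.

11.5 mg

Over Δt = 73.1 − 27.3 = 45.8 hours, the level fell by a factor of 110/38.6 ≈ 2.8497.
n = log₂(2.8497) ≈ 1.5108 half-lives, so t½ = 45.8/1.5108 ≈ 30.314 hours.
From t = 73.1 to t = 126: 38.6 × (1/2)^((126−73.1)/30.314) ≈ 11.515 mg.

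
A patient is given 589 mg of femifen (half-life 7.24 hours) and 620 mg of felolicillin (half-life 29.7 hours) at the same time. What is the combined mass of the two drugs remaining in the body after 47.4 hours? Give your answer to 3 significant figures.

femifen: 589 × (1/2)^(47.4/7.24) = 589 × (1/2)^6.547 ≈ 6.2992 mg.
felolicillin: 620 × (1/2)^(47.4/29.7) = 620 × (1/2)^1.596 ≈ 205.1 mg.
Total = 6.2992 + 205.1 ≈ 211.4 mg.

211 mg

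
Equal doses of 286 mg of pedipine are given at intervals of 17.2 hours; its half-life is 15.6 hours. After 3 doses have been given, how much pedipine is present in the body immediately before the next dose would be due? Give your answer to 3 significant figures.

224 mg

The 3 doses were given 51.6, 34.4, 17.2 hours ago.
Total = 286·(1/2)^(51.6/15.6) + 286·(1/2)^(34.4/15.6) + 286·(1/2)^(17.2/15.6)
      = 28.884 + 62.024 + 133.19 ≈ 224.09 mg.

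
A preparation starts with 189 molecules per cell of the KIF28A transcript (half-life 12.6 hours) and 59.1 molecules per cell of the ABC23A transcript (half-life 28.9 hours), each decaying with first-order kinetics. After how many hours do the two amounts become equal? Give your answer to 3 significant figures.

Set 189·(1/2)^(t/12.6) = 59.1·(1/2)^(t/28.9).
Taking log₂: log₂(189/59.1) = t·(1/12.6 − 1/28.9).
log₂(3.198) = 1.6772; 1/12.6 − 1/28.9 = 0.044763.
t = 1.6772 / 0.044763 ≈ 37.467 hours.

37.5 hours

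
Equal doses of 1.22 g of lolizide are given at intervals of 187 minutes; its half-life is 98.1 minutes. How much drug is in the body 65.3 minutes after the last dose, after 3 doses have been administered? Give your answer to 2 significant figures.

1.0 g

The 3 doses were given 439.3, 252.3, 65.3 minutes ago.
Total = 1.22·(1/2)^(439.3/98.1) + 1.22·(1/2)^(252.3/98.1) + 1.22·(1/2)^(65.3/98.1)
      = 0.054742 + 0.20519 + 0.7691 ≈ 1.029 g.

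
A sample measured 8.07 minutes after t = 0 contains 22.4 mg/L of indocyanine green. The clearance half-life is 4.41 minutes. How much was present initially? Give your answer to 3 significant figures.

79.6 mg/L

Number of half-lives elapsed: n = 8.07/4.41 ≈ 1.8299.
A₀ = A × 2^n = 22.4 × 2^1.8299 = 22.4 × 3.5552 ≈ 79.637 mg/L.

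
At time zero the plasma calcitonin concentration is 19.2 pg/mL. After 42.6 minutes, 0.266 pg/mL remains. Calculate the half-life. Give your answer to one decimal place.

A/A₀ = 0.266/19.2 ≈ 0.013854.
n = log₂(72.18) ≈ 6.1735 half-lives elapsed in 42.6 minutes.
t½ = 42.6/6.1735 ≈ 6.9004 minutes.

6.9 minutes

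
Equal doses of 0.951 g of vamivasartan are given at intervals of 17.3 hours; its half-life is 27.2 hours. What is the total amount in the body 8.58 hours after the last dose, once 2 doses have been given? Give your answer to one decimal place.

The 2 doses were given 25.88, 8.58 hours ago.
Total = 0.951·(1/2)^(25.88/27.2) + 0.951·(1/2)^(8.58/27.2)
      = 0.49177 + 0.76423 ≈ 1.256 g.

1.3 g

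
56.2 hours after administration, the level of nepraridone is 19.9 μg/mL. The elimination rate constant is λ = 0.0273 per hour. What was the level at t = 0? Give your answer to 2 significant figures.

92 μg/mL

t½ = ln 2 / λ = 0.69315 / 0.0273 ≈ 25.39 hours.
Number of half-lives elapsed: n = 56.2/25.39 ≈ 2.2135.
A₀ = A × 2^n = 19.9 × 2^2.2135 = 19.9 × 4.6379 ≈ 92.294 μg/mL.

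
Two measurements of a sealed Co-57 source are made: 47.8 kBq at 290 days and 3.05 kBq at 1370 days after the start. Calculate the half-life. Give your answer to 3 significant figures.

Over Δt = 1370 − 290 = 1080 days, the level fell by a factor of 47.8/3.05 ≈ 15.672.
n = log₂(15.672) ≈ 3.9701 half-lives, so t½ = 1080/3.9701 ≈ 272.03 days.

272 days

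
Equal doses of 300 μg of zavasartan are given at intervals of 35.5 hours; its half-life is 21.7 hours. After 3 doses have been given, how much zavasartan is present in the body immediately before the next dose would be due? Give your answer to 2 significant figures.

The 3 doses were given 106.5, 71, 35.5 hours ago.
Total = 300·(1/2)^(106.5/21.7) + 300·(1/2)^(71/21.7) + 300·(1/2)^(35.5/21.7)
      = 9.9935 + 31.059 + 96.528 ≈ 137.58 μg.

140 μg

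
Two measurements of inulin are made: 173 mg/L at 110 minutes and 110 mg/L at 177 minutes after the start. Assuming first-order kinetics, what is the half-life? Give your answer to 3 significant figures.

Over Δt = 177 − 110 = 67 minutes, the level fell by a factor of 173/110 ≈ 1.5727.
n = log₂(1.5727) ≈ 0.65327 half-lives, so t½ = 67/0.65327 ≈ 102.56 minutes.

103 minutes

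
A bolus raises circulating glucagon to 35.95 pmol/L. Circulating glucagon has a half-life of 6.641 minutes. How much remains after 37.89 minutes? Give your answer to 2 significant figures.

Number of half-lives: n = 37.89/6.641 ≈ 5.7055.
Remaining = 35.95 × (1/2)^5.7055 = 35.95 × 0.019164 ≈ 0.68894 pmol/L.

0.69 pmol/L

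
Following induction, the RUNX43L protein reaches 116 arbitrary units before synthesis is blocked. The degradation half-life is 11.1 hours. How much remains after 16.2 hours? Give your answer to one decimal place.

42.2 arbitrary units

Number of half-lives: n = 16.2/11.1 ≈ 1.4595.
Remaining = 116 × (1/2)^1.4595 = 116 × 0.36363 ≈ 42.181 arbitrary units.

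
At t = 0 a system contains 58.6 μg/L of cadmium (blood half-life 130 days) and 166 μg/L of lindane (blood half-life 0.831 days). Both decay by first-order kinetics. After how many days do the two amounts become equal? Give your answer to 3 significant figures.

Set 58.6·(1/2)^(t/130) = 166·(1/2)^(t/0.831).
Taking log₂: log₂(58.6/166) = t·(1/130 − 1/0.831).
log₂(0.35301) = -1.5022; 1/130 − 1/0.831 = -1.1957.
t = -1.5022 / -1.1957 ≈ 1.2564 days.

1.26 days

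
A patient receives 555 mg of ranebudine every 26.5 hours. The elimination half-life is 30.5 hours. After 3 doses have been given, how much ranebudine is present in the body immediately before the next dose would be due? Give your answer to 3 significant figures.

The 3 doses were given 79.5, 53, 26.5 hours ago.
Total = 555·(1/2)^(79.5/30.5) + 555·(1/2)^(53/30.5) + 555·(1/2)^(26.5/30.5)
      = 91.126 + 166.41 + 303.91 ≈ 561.45 mg.

561 mg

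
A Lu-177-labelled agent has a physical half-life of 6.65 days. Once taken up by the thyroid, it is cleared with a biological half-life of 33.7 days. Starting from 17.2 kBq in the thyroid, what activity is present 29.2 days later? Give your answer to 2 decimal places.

1/t_eff = 1/t_phys + 1/t_biol = 1/6.65 + 1/33.7 = 0.18005 per day.
t_eff = 6.65 × 33.7 / (6.65 + 33.7) ≈ 5.554 days.
Remaining = 17.2 × (1/2)^(29.2/5.554) = 17.2 × (1/2)^5.2574 ≈ 0.44965 kBq.

0.45 kBq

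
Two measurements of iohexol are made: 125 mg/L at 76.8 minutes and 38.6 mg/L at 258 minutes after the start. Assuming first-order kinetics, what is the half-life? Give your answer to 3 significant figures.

Over Δt = 258 − 76.8 = 181.2 minutes, the level fell by a factor of 125/38.6 ≈ 3.2383.
n = log₂(3.2383) ≈ 1.6953 half-lives, so t½ = 181.2/1.6953 ≈ 106.89 minutes.

107 minutes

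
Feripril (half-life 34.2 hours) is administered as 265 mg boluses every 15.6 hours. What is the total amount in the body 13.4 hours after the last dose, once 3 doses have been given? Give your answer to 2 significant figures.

The 3 doses were given 44.6, 29, 13.4 hours ago.
Total = 265·(1/2)^(44.6/34.2) + 265·(1/2)^(29/34.2) + 265·(1/2)^(13.4/34.2)
      = 107.32 + 147.23 + 201.98 ≈ 456.52 mg.

460 mg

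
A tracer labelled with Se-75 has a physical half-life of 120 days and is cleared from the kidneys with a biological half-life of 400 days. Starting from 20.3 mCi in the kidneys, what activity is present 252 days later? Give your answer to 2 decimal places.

3.06 mCi

1/t_eff = 1/t_phys + 1/t_biol = 1/120 + 1/400 = 0.010833 per day.
t_eff = 120 × 400 / (120 + 400) ≈ 92.308 days.
Remaining = 20.3 × (1/2)^(252/92.308) = 20.3 × (1/2)^2.73 ≈ 3.0597 mCi.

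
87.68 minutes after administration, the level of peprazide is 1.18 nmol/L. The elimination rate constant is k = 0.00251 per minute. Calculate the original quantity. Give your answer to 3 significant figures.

t½ = ln 2 / k = 0.69315 / 0.00251 ≈ 276.15 minutes.
Number of half-lives elapsed: n = 87.68/276.15 ≈ 0.3175.
A₀ = A × 2^n = 1.18 × 2^0.3175 = 1.18 × 1.2462 ≈ 1.4705 nmol/L.

1.47 nmol/L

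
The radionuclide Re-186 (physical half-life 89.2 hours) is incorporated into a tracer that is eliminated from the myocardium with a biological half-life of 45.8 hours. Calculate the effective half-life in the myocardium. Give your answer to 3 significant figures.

30.3 hours

1/t_eff = 1/t_phys + 1/t_biol = 1/89.2 + 1/45.8 = 0.033045 per hour.
t_eff = 89.2 × 45.8 / (89.2 + 45.8) ≈ 30.262 hours.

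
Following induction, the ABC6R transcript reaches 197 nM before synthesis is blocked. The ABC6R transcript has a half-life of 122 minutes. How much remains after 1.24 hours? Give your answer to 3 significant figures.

129 nM

Convert the elapsed time: 1.24 hours = 74.4 minutes.
Number of half-lives: n = 74.4/122 ≈ 0.60984.
Remaining = 197 × (1/2)^0.60984 = 197 × 0.65527 ≈ 129.09 nM.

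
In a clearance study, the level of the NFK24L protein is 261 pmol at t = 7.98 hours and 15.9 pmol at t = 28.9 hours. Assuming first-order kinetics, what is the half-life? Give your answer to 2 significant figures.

Over Δt = 28.9 − 7.98 = 20.92 hours, the level fell by a factor of 261/15.9 ≈ 16.415.
n = log₂(16.415) ≈ 4.037 half-lives, so t½ = 20.92/4.037 ≈ 5.1821 hours.

5.2 hours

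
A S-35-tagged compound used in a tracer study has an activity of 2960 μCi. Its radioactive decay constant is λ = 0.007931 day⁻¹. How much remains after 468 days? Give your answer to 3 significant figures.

72.3 μCi

t½ = ln 2 / λ = 0.69315 / 0.007931 ≈ 87.397 days.
Number of half-lives: n = 468/87.397 ≈ 5.3549.
Remaining = 2960 × (1/2)^5.3549 = 2960 × 0.024436 ≈ 72.33 μCi.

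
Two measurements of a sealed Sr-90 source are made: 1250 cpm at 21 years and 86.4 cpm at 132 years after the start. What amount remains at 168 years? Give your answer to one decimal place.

Over Δt = 132 − 21 = 111 years, the level fell by a factor of 1250/86.4 ≈ 14.468.
n = log₂(14.468) ≈ 3.8548 half-lives, so t½ = 111/3.8548 ≈ 28.796 years.
From t = 132 to t = 168: 86.4 × (1/2)^((168−132)/28.796) ≈ 36.322 cpm.

36.3 cpm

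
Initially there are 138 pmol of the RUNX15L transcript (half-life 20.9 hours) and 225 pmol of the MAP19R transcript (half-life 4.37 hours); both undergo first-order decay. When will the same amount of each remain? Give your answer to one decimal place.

Set 138·(1/2)^(t/20.9) = 225·(1/2)^(t/4.37).
Taking log₂: log₂(138/225) = t·(1/20.9 − 1/4.37).
log₂(0.61333) = -0.70526; 1/20.9 − 1/4.37 = -0.18099.
t = -0.70526 / -0.18099 ≈ 3.8967 hours.

3.9 hours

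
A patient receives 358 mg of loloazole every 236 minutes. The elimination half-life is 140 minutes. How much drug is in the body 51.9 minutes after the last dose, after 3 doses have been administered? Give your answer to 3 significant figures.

The 3 doses were given 523.9, 287.9, 51.9 minutes ago.
Total = 358·(1/2)^(523.9/140) + 358·(1/2)^(287.9/140) + 358·(1/2)^(51.9/140)
      = 26.754 + 86.067 + 276.88 ≈ 389.7 mg.

390 mg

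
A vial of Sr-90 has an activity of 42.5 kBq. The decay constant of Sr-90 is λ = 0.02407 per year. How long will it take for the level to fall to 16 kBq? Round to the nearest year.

t½ = ln 2 / λ = 0.69315 / 0.02407 ≈ 28.797 years.
Fraction remaining = 16/42.5 ≈ 0.37647.
n = log₂(42.5/16) = ln(2.6562)/ln 2 ≈ 1.4094 half-lives.
t = n × t½ = 1.4094 × 28.797 ≈ 40.586 years.

41 years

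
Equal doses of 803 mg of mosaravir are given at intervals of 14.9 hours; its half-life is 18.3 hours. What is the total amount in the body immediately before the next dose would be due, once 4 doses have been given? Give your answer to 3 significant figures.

948 mg

The 4 doses were given 59.6, 44.7, 29.8, 14.9 hours ago.
Total = 803·(1/2)^(59.6/18.3) + 803·(1/2)^(44.7/18.3) + 803·(1/2)^(29.8/18.3) + 803·(1/2)^(14.9/18.3)
      = 84.006 + 147.71 + 259.72 + 456.68 ≈ 948.13 mg.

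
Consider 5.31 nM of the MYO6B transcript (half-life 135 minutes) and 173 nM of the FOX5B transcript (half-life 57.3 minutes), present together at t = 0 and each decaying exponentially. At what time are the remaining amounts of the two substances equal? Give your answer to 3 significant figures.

Set 5.31·(1/2)^(t/135) = 173·(1/2)^(t/57.3).
Taking log₂: log₂(5.31/173) = t·(1/135 − 1/57.3).
log₂(0.030694) = -5.0259; 1/135 − 1/57.3 = -0.010045.
t = -5.0259 / -0.010045 ≈ 500.36 minutes.

500 minutes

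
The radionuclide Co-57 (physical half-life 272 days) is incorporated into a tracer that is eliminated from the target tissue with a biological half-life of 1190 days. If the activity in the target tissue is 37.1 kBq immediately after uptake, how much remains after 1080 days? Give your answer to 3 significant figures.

1.26 kBq

1/t_eff = 1/t_phys + 1/t_biol = 1/272 + 1/1190 = 0.0045168 per day.
t_eff = 272 × 1190 / (272 + 1190) ≈ 221.4 days.
Remaining = 37.1 × (1/2)^(1080/221.4) = 37.1 × (1/2)^4.8782 ≈ 1.2615 kBq.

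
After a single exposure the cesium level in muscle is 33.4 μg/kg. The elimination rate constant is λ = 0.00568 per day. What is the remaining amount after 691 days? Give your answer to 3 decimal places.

t½ = ln 2 / λ = 0.69315 / 0.00568 ≈ 122.03 days.
Number of half-lives: n = 691/122.03 ≈ 5.6624.
Remaining = 33.4 × (1/2)^5.6624 = 33.4 × 0.019745 ≈ 0.65947 μg/kg.

0.659 μg/kg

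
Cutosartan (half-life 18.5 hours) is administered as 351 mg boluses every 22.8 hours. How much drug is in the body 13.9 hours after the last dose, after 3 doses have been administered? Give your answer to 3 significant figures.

The 3 doses were given 59.5, 36.7, 13.9 hours ago.
Total = 351·(1/2)^(59.5/18.5) + 351·(1/2)^(36.7/18.5) + 351·(1/2)^(13.9/18.5)
      = 37.768 + 88.742 + 208.51 ≈ 335.02 mg.

335 mg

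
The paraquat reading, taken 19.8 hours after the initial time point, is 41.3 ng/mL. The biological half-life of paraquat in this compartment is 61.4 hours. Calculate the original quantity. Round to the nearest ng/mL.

52 ng/mL

Number of half-lives elapsed: n = 19.8/61.4 ≈ 0.32248.
A₀ = A × 2^n = 41.3 × 2^0.32248 = 41.3 × 1.2505 ≈ 51.645 ng/mL.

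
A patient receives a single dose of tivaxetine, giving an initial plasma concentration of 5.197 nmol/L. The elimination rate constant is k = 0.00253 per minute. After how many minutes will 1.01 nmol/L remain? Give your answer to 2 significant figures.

650 minutes

t½ = ln 2 / k = 0.69315 / 0.00253 ≈ 273.97 minutes.
Fraction remaining = 1.01/5.197 ≈ 0.19434.
n = log₂(5.197/1.01) = ln(5.1455)/ln 2 ≈ 2.3633 half-lives.
t = n × t½ = 2.3633 × 273.97 ≈ 647.48 minutes.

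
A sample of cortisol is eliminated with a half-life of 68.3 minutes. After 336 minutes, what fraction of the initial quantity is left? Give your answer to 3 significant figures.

n = 336/68.3 ≈ 4.9195 half-lives.
Fraction remaining = (1/2)^4.9195 ≈ 0.033044.

0.0330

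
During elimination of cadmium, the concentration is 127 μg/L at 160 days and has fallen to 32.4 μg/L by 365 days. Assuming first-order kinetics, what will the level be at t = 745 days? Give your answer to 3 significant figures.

2.58 μg/L

Over Δt = 365 − 160 = 205 days, the level fell by a factor of 127/32.4 ≈ 3.9198.
n = log₂(3.9198) ≈ 1.9708 half-lives, so t½ = 205/1.9708 ≈ 104.02 days.
From t = 365 to t = 745: 32.4 × (1/2)^((745−365)/104.02) ≈ 2.5754 μg/L.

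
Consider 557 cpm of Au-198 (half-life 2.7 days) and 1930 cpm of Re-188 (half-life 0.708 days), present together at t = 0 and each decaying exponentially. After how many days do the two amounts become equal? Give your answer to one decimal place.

Set 557·(1/2)^(t/2.7) = 1930·(1/2)^(t/0.708).
Taking log₂: log₂(557/1930) = t·(1/2.7 − 1/0.708).
log₂(0.2886) = -1.7929; 1/2.7 − 1/0.708 = -1.0421.
t = -1.7929 / -1.0421 ≈ 1.7205 days.

1.7 days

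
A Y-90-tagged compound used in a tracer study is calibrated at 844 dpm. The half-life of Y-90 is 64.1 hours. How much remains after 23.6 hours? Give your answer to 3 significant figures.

Number of half-lives: n = 23.6/64.1 ≈ 0.36817.
Remaining = 844 × (1/2)^0.36817 = 844 × 0.77476 ≈ 653.9 dpm.

654 dpm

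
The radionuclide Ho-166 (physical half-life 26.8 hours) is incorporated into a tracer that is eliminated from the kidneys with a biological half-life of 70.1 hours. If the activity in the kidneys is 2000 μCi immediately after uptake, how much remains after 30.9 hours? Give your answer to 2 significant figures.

660 μCi

1/t_eff = 1/t_phys + 1/t_biol = 1/26.8 + 1/70.1 = 0.051579 per hour.
t_eff = 26.8 × 70.1 / (26.8 + 70.1) ≈ 19.388 hours.
Remaining = 2000 × (1/2)^(30.9/19.388) = 2000 × (1/2)^1.5938 ≈ 662.6 μCi.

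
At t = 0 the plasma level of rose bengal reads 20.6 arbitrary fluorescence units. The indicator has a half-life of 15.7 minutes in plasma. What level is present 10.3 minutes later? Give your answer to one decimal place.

13.1 arbitrary fluorescence units

Number of half-lives: n = 10.3/15.7 ≈ 0.65605.
Remaining = 20.6 × (1/2)^0.65605 = 20.6 × 0.63461 ≈ 13.073 arbitrary fluorescence units.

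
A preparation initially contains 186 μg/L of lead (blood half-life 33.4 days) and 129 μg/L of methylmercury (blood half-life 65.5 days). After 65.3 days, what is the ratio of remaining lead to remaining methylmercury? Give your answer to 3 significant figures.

lead: 186 × (1/2)^(65.3/33.4) = 186 × (1/2)^1.9551 ≈ 47.97 μg/L.
methylmercury: 129 × (1/2)^(65.3/65.5) = 129 × (1/2)^0.99695 ≈ 64.637 μg/L.
Ratio ≈ 47.97 / 64.637 ≈ 0.74215.

0.742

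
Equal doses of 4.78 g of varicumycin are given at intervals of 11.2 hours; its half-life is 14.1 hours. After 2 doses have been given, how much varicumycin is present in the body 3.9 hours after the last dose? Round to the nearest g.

The 2 doses were given 15.1, 3.9 hours ago.
Total = 4.78·(1/2)^(15.1/14.1) + 4.78·(1/2)^(3.9/14.1)
      = 2.2754 + 3.9461 ≈ 6.2214 g.

6 g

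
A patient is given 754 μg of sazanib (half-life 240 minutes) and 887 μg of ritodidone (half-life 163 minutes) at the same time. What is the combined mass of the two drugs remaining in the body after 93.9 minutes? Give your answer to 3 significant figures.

sazanib: 754 × (1/2)^(93.9/240) = 754 × (1/2)^0.39125 ≈ 574.9 μg.
ritodidone: 887 × (1/2)^(93.9/163) = 887 × (1/2)^0.57607 ≈ 594.99 μg.
Total = 574.9 + 594.99 ≈ 1169.9 μg.

1170 μg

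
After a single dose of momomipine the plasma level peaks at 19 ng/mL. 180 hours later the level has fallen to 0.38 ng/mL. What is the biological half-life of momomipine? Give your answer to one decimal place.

A/A₀ = 0.38/19 ≈ 0.02.
n = log₂(50) ≈ 5.6439 half-lives elapsed in 180 hours.
t½ = 180/5.6439 ≈ 31.893 hours.

31.9 hours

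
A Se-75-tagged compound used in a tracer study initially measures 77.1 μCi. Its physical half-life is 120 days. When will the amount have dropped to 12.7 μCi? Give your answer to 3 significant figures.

Fraction remaining = 12.7/77.1 ≈ 0.16472.
n = log₂(77.1/12.7) = ln(6.0709)/ln 2 ≈ 2.6019 half-lives.
t = n × t½ = 2.6019 × 120 ≈ 312.23 days.

312 days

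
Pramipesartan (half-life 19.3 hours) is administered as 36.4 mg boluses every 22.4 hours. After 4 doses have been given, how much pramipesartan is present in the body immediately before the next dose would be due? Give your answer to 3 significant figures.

The 4 doses were given 89.6, 67.2, 44.8, 22.4 hours ago.
Total = 36.4·(1/2)^(89.6/19.3) + 36.4·(1/2)^(67.2/19.3) + 36.4·(1/2)^(44.8/19.3) + 36.4·(1/2)^(22.4/19.3)
      = 1.4574 + 3.258 + 7.2835 + 16.282 ≈ 28.281 mg.

28.3 mg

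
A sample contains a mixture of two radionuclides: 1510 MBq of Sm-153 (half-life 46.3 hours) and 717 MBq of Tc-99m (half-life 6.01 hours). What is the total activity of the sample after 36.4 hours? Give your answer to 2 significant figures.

890 MBq

Sm-153: 1510 × (1/2)^(36.4/46.3) = 1510 × (1/2)^0.78618 ≈ 875.62 MBq.
Tc-99m: 717 × (1/2)^(36.4/6.01) = 717 × (1/2)^6.0566 ≈ 10.772 MBq.
Total = 875.62 + 10.772 ≈ 886.39 MBq.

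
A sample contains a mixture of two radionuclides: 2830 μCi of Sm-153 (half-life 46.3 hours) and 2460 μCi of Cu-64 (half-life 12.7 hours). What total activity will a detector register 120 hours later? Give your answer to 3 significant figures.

Sm-153: 2830 × (1/2)^(120/46.3) = 2830 × (1/2)^2.5918 ≈ 469.44 μCi.
Cu-64: 2460 × (1/2)^(120/12.7) = 2460 × (1/2)^9.4488 ≈ 3.5201 μCi.
Total = 469.44 + 3.5201 ≈ 472.96 μCi.

473 μCi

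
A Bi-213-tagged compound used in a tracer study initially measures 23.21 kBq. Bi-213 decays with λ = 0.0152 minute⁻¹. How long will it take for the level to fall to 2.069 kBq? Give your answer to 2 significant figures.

t½ = ln 2 / λ = 0.69315 / 0.0152 ≈ 45.602 minutes.
Fraction remaining = 2.069/23.21 ≈ 0.089143.
n = log₂(23.21/2.069) = ln(11.218)/ln 2 ≈ 3.4877 half-lives.
t = n × t½ = 3.4877 × 45.602 ≈ 159.05 minutes.

160 minutes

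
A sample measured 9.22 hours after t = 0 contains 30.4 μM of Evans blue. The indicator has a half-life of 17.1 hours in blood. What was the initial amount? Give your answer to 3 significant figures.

44.2 μM

Number of half-lives elapsed: n = 9.22/17.1 ≈ 0.53918.
A₀ = A × 2^n = 30.4 × 2^0.53918 = 30.4 × 1.4531 ≈ 44.176 μM.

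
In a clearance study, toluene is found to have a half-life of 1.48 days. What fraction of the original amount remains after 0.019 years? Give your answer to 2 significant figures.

0.019 years = 6.935 days.
n = 6.935/1.48 ≈ 4.6858 half-lives.
Fraction remaining = (1/2)^4.6858 ≈ 0.038854.

0.039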